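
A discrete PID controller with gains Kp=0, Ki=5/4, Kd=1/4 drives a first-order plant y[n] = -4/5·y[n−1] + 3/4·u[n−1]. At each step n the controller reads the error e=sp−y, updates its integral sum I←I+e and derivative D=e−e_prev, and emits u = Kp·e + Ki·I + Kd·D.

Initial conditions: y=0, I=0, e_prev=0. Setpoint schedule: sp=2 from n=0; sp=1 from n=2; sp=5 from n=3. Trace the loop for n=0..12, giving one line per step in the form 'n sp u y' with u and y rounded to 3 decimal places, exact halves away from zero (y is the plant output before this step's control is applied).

(exact arithmetic carried between steps; '≈' marks a value shown rounded to 6 d.p. or computed from one; I and e_prev carry over from the previous line; the table rounds u and y to 3 d.p., halves away from zero)
n=0: y=0, sp=2, e=sp−y=2; I=2, D=e−e_prev=2; u=0·2+5/4·2+1/4·2=3; next y=-4/5·0+3/4·3=2.25
n=1: y=2.25, sp=2, e=sp−y=-0.25; I=1.75, D=e−e_prev=-2.25; u=0·(-0.25)+5/4·1.75+1/4·(-2.25)=1.625; next y=-4/5·2.25+3/4·1.625=-0.58125
n=2: y=-0.58125, sp=1, e=sp−y=1.58125; I=3.33125, D=e−e_prev=1.83125; u=0·1.58125+5/4·3.33125+1/4·1.83125=4.621875; next y=-4/5·(-0.58125)+3/4·4.621875≈3.931406
n=3: y≈3.931406, sp=5, e=sp−y≈1.068594; I≈4.399844, D=e−e_prev≈-0.512656; u=0·1.068594+5/4·4.399844+1/4·(-0.512656)≈5.371641; next y=-4/5·3.931406+3/4·5.371641≈0.883605
n=4: y≈0.883605, sp=5, e=sp−y≈4.116395; I≈8.516238, D=e−e_prev≈3.047801; u=0·4.116395+5/4·8.516238+1/4·3.047801≈11.407248; next y=-4/5·0.883605+3/4·11.407248≈7.848552
n=5: y≈7.848552, sp=5, e=sp−y≈-2.848552; I≈5.667687, D=e−e_prev≈-6.964946; u=0·(-2.848552)+5/4·5.667687+1/4·(-6.964946)≈5.343372; next y=-4/5·7.848552+3/4·5.343372≈-2.271313
n=6: y≈-2.271313, sp=5, e=sp−y≈7.271313; I≈12.938999, D=e−e_prev≈10.119864; u=0·7.271313+5/4·12.938999+1/4·10.119864≈18.703715; next y=-4/5·(-2.271313)+3/4·18.703715≈15.844836
n=7: y≈15.844836, sp=5, e=sp−y≈-10.844836; I≈2.094163, D=e−e_prev≈-18.116149; u=0·(-10.844836)+5/4·2.094163+1/4·(-18.116149)≈-1.911334; next y=-4/5·15.844836+3/4·(-1.911334)≈-14.109369
n=8: y≈-14.109369, sp=5, e=sp−y≈19.109369; I≈21.203532, D=e−e_prev≈29.954205; u=0·19.109369+5/4·21.203532+1/4·29.954205≈33.992966; next y=-4/5·(-14.109369)+3/4·33.992966≈36.782220
n=9: y≈36.782220, sp=5, e=sp−y≈-31.782220; I≈-10.578688, D=e−e_prev≈-50.891589; u=0·(-31.782220)+5/4·(-10.578688)+1/4·(-50.891589)≈-25.946258; next y=-4/5·36.782220+3/4·(-25.946258)≈-48.885469
n=10: y≈-48.885469, sp=5, e=sp−y≈53.885469; I≈43.306781, D=e−e_prev≈85.667690; u=0·53.885469+5/4·43.306781+1/4·85.667690≈75.550399; next y=-4/5·(-48.885469)+3/4·75.550399≈95.771175
n=11: y≈95.771175, sp=5, e=sp−y≈-90.771175; I≈-47.464393, D=e−e_prev≈-144.656644; u=0·(-90.771175)+5/4·(-47.464393)+1/4·(-144.656644)≈-95.494653; next y=-4/5·95.771175+3/4·(-95.494653)≈-148.237929
n=12: y≈-148.237929, sp=5, e=sp−y≈153.237929; I≈105.773536, D=e−e_prev≈244.009104; u=0·153.237929+5/4·105.773536+1/4·244.009104≈193.219196; next y=-4/5·(-148.237929)+3/4·193.219196≈263.504740

0 2 3.000 0.000
1 2 1.625 2.250
2 1 4.622 -0.581
3 5 5.372 3.931
4 5 11.407 0.884
5 5 5.343 7.849
6 5 18.704 -2.271
7 5 -1.911 15.845
8 5 33.993 -14.109
9 5 -25.946 36.782
10 5 75.550 -48.885
11 5 -95.495 95.771
12 5 193.219 -148.238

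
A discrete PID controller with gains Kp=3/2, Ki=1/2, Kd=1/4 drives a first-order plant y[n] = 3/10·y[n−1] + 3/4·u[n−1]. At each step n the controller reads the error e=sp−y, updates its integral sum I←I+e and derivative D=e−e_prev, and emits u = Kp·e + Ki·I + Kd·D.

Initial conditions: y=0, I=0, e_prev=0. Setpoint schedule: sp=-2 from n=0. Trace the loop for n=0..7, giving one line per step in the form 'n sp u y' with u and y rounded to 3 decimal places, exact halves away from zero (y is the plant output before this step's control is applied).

0 -2 -4.500 0.000
1 -2 2.594 -3.375
2 -2 -7.255 0.933
3 -2 6.068 -5.161
4 -2 -12.244 3.002
5 -2 12.686 -8.282
6 -2 -21.446 7.030
7 -2 25.129 -13.975

(exact arithmetic carried between steps; '≈' marks a value shown rounded to 6 d.p. or computed from one; I and e_prev carry over from the previous line; the table rounds u and y to 3 d.p., halves away from zero)
n=0: y=0, sp=-2, e=sp−y=-2; I=-2, D=e−e_prev=-2; u=3/2·(-2)+1/2·(-2)+1/4·(-2)=-4.5; next y=3/10·0+3/4·(-4.5)=-3.375
n=1: y=-3.375, sp=-2, e=sp−y=1.375; I=-0.625, D=e−e_prev=3.375; u=3/2·1.375+1/2·(-0.625)+1/4·3.375=2.59375; next y=3/10·(-3.375)+3/4·2.59375≈0.932813
n=2: y≈0.932813, sp=-2, e=sp−y≈-2.932813; I≈-3.557813, D=e−e_prev≈-4.307813; u=3/2·(-2.932813)+1/2·(-3.557813)+1/4·(-4.307813)≈-7.255078; next y=3/10·0.932813+3/4·(-7.255078)≈-5.161465
n=3: y≈-5.161465, sp=-2, e=sp−y≈3.161465; I≈-0.396348, D=e−e_prev≈6.094277; u=3/2·3.161465+1/2·(-0.396348)+1/4·6.094277≈6.067593; next y=3/10·(-5.161465)+3/4·6.067593≈3.002255
n=4: y≈3.002255, sp=-2, e=sp−y≈-5.002255; I≈-5.398603, D=e−e_prev≈-8.163720; u=3/2·(-5.002255)+1/2·(-5.398603)+1/4·(-8.163720)≈-12.243614; next y=3/10·3.002255+3/4·(-12.243614)≈-8.282034
n=5: y≈-8.282034, sp=-2, e=sp−y≈6.282034; I≈0.883431, D=e−e_prev≈11.284289; u=3/2·6.282034+1/2·0.883431+1/4·11.284289≈12.685839; next y=3/10·(-8.282034)+3/4·12.685839≈7.029769
n=6: y≈7.029769, sp=-2, e=sp−y≈-9.029769; I≈-8.146338, D=e−e_prev≈-15.311803; u=3/2·(-9.029769)+1/2·(-8.146338)+1/4·(-15.311803)≈-21.445773; next y=3/10·7.029769+3/4·(-21.445773)≈-13.975399
n=7: y≈-13.975399, sp=-2, e=sp−y≈11.975399; I≈3.829061, D=e−e_prev≈21.005168; u=3/2·11.975399+1/2·3.829061+1/4·21.005168≈25.128921; next y=3/10·(-13.975399)+3/4·25.128921≈14.654071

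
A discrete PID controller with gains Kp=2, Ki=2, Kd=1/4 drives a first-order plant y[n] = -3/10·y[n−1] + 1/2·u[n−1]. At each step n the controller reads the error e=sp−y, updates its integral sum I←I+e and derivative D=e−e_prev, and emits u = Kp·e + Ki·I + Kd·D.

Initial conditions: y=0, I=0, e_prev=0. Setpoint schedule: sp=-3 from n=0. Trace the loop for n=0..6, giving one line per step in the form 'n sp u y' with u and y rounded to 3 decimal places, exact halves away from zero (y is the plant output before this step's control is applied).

(exact arithmetic carried between steps; '≈' marks a value shown rounded to 6 d.p. or computed from one; I and e_prev carry over from the previous line; the table rounds u and y to 3 d.p., halves away from zero)
n=0: y=0, sp=-3, e=sp−y=-3; I=-3, D=e−e_prev=-3; u=2·(-3)+2·(-3)+1/4·(-3)=-12.75; next y=-3/10·0+1/2·(-12.75)=-6.375
n=1: y=-6.375, sp=-3, e=sp−y=3.375; I=0.375, D=e−e_prev=6.375; u=2·3.375+2·0.375+1/4·6.375=9.09375; next y=-3/10·(-6.375)+1/2·9.09375=6.459375
n=2: y=6.459375, sp=-3, e=sp−y=-9.459375; I=-9.084375, D=e−e_prev=-12.834375; u=2·(-9.459375)+2·(-9.084375)+1/4·(-12.834375)≈-40.296094; next y=-3/10·6.459375+1/2·(-40.296094)≈-22.085859
n=3: y≈-22.085859, sp=-3, e=sp−y≈19.085859; I≈10.001484, D=e−e_prev≈28.545234; u=2·19.085859+2·10.001484+1/4·28.545234≈65.310996; next y=-3/10·(-22.085859)+1/2·65.310996≈39.281256
n=4: y≈39.281256, sp=-3, e=sp−y≈-42.281256; I≈-32.279771, D=e−e_prev≈-61.367115; u=2·(-42.281256)+2·(-32.279771)+1/4·(-61.367115)≈-164.463833; next y=-3/10·39.281256+1/2·(-164.463833)≈-94.016294
n=5: y≈-94.016294, sp=-3, e=sp−y≈91.016294; I≈58.736522, D=e−e_prev≈133.297549; u=2·91.016294+2·58.736522+1/4·133.297549≈332.830018; next y=-3/10·(-94.016294)+1/2·332.830018≈194.619897
n=6: y≈194.619897, sp=-3, e=sp−y≈-197.619897; I≈-138.883375, D=e−e_prev≈-288.636191; u=2·(-197.619897)+2·(-138.883375)+1/4·(-288.636191)≈-745.165593; next y=-3/10·194.619897+1/2·(-745.165593)≈-430.968765

0 -3 -12.750 0.000
1 -3 9.094 -6.375
2 -3 -40.296 6.459
3 -3 65.311 -22.086
4 -3 -164.464 39.281
5 -3 332.830 -94.016
6 -3 -745.166 194.620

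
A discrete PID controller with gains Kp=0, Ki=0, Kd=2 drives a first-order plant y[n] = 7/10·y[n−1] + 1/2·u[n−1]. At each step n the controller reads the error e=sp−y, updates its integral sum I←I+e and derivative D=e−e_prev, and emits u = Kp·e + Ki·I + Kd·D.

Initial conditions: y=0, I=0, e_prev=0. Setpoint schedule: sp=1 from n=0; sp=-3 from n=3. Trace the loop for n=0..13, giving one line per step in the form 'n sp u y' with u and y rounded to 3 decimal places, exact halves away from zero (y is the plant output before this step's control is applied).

(exact arithmetic carried between steps; '≈' marks a value shown rounded to 6 d.p. or computed from one; I and e_prev carry over from the previous line; the table rounds u and y to 3 d.p., halves away from zero)
n=0: y=0, sp=1, e=sp−y=1; I=1, D=e−e_prev=1; u=0·1+0·1+2·1=2; next y=7/10·0+1/2·2=1
n=1: y=1, sp=1, e=sp−y=0; I=1, D=e−e_prev=-1; u=0·0+0·1+2·(-1)=-2; next y=7/10·1+1/2·(-2)=-0.3
n=2: y=-0.3, sp=1, e=sp−y=1.3; I=2.3, D=e−e_prev=1.3; u=0·1.3+0·2.3+2·1.3=2.6; next y=7/10·(-0.3)+1/2·2.6=1.09
n=3: y=1.09, sp=-3, e=sp−y=-4.09; I=-1.79, D=e−e_prev=-5.39; u=0·(-4.09)+0·(-1.79)+2·(-5.39)=-10.78; next y=7/10·1.09+1/2·(-10.78)=-4.627
n=4: y=-4.627, sp=-3, e=sp−y=1.627; I=-0.163, D=e−e_prev=5.717; u=0·1.627+0·(-0.163)+2·5.717=11.434; next y=7/10·(-4.627)+1/2·11.434=2.4781
n=5: y=2.4781, sp=-3, e=sp−y=-5.4781; I=-5.6411, D=e−e_prev=-7.1051; u=0·(-5.4781)+0·(-5.6411)+2·(-7.1051)=-14.2102; next y=7/10·2.4781+1/2·(-14.2102)=-5.37043
n=6: y=-5.37043, sp=-3, e=sp−y=2.37043; I=-3.27067, D=e−e_prev=7.84853; u=0·2.37043+0·(-3.27067)+2·7.84853=15.69706; next y=7/10·(-5.37043)+1/2·15.69706=4.089229
n=7: y=4.089229, sp=-3, e=sp−y=-7.089229; I=-10.359899, D=e−e_prev=-9.459659; u=0·(-7.089229)+0·(-10.359899)+2·(-9.459659)=-18.919318; next y=7/10·4.089229+1/2·(-18.919318)≈-6.597199
n=8: y≈-6.597199, sp=-3, e=sp−y≈3.597199; I≈-6.762700, D=e−e_prev≈10.686428; u=0·3.597199+0·(-6.762700)+2·10.686428≈21.372855; next y=7/10·(-6.597199)+1/2·21.372855≈6.068389
n=9: y≈6.068389, sp=-3, e=sp−y≈-9.068389; I≈-15.831089, D=e−e_prev≈-12.665587; u=0·(-9.068389)+0·(-15.831089)+2·(-12.665587)≈-25.331175; next y=7/10·6.068389+1/2·(-25.331175)≈-8.417715
n=10: y≈-8.417715, sp=-3, e=sp−y≈5.417715; I≈-10.413374, D=e−e_prev≈14.486104; u=0·5.417715+0·(-10.413374)+2·14.486104≈28.972208; next y=7/10·(-8.417715)+1/2·28.972208≈8.593703
n=11: y≈8.593703, sp=-3, e=sp−y≈-11.593703; I≈-22.007077, D=e−e_prev≈-17.011418; u=0·(-11.593703)+0·(-22.007077)+2·(-17.011418)≈-34.022837; next y=7/10·8.593703+1/2·(-34.022837)≈-10.995826
n=12: y≈-10.995826, sp=-3, e=sp−y≈7.995826; I≈-14.011251, D=e−e_prev≈19.589529; u=0·7.995826+0·(-14.011251)+2·19.589529≈39.179059; next y=7/10·(-10.995826)+1/2·39.179059≈11.892451
n=13: y≈11.892451, sp=-3, e=sp−y≈-14.892451; I≈-28.903702, D=e−e_prev≈-22.888277; u=0·(-14.892451)+0·(-28.903702)+2·(-22.888277)≈-45.776555; next y=7/10·11.892451+1/2·(-45.776555)≈-14.563562

0 1 2.000 0.000
1 1 -2.000 1.000
2 1 2.600 -0.300
3 -3 -10.780 1.090
4 -3 11.434 -4.627
5 -3 -14.210 2.478
6 -3 15.697 -5.370
7 -3 -18.919 4.089
8 -3 21.373 -6.597
9 -3 -25.331 6.068
10 -3 28.972 -8.418
11 -3 -34.023 8.594
12 -3 39.179 -10.996
13 -3 -45.777 11.892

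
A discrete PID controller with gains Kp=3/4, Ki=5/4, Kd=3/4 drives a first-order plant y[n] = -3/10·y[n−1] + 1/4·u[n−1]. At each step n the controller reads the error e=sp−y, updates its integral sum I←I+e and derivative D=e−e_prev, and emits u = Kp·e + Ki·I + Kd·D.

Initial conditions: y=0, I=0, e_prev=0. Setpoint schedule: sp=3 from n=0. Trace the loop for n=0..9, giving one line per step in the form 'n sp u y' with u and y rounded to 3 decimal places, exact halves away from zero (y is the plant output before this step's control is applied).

0 3 8.250 0.000
1 3 4.078 2.063
2 3 11.367 0.401
3 3 6.988 2.721
4 3 14.001 0.930
5 3 8.946 3.221
6 3 15.753 1.270
7 3 10.162 3.557
8 3 16.912 1.473
9 3 10.898 3.786

(exact arithmetic carried between steps; '≈' marks a value shown rounded to 6 d.p. or computed from one; I and e_prev carry over from the previous line; the table rounds u and y to 3 d.p., halves away from zero)
n=0: y=0, sp=3, e=sp−y=3; I=3, D=e−e_prev=3; u=3/4·3+5/4·3+3/4·3=8.25; next y=-3/10·0+1/4·8.25=2.0625
n=1: y=2.0625, sp=3, e=sp−y=0.9375; I=3.9375, D=e−e_prev=-2.0625; u=3/4·0.9375+5/4·3.9375+3/4·(-2.0625)=4.078125; next y=-3/10·2.0625+1/4·4.078125≈0.400781
n=2: y≈0.400781, sp=3, e=sp−y≈2.599219; I≈6.536719, D=e−e_prev≈1.661719; u=3/4·2.599219+5/4·6.536719+3/4·1.661719≈11.366602; next y=-3/10·0.400781+1/4·11.366602≈2.721416
n=3: y≈2.721416, sp=3, e=sp−y≈0.278584; I≈6.815303, D=e−e_prev≈-2.320635; u=3/4·0.278584+5/4·6.815303+3/4·(-2.320635)≈6.987590; next y=-3/10·2.721416+1/4·6.987590≈0.930473
n=4: y≈0.930473, sp=3, e=sp−y≈2.069527; I≈8.884830, D=e−e_prev≈1.790943; u=3/4·2.069527+5/4·8.884830+3/4·1.790943≈14.001390; next y=-3/10·0.930473+1/4·14.001390≈3.221206
n=5: y≈3.221206, sp=3, e=sp−y≈-0.221206; I≈8.663624, D=e−e_prev≈-2.290733; u=3/4·(-0.221206)+5/4·8.663624+3/4·(-2.290733)≈8.945576; next y=-3/10·3.221206+1/4·8.945576≈1.270032
n=6: y≈1.270032, sp=3, e=sp−y≈1.729968; I≈10.393592, D=e−e_prev≈1.951173; u=3/4·1.729968+5/4·10.393592+3/4·1.951173≈15.752846; next y=-3/10·1.270032+1/4·15.752846≈3.557202
n=7: y≈3.557202, sp=3, e=sp−y≈-0.557202; I≈9.836390, D=e−e_prev≈-2.287169; u=3/4·(-0.557202)+5/4·9.836390+3/4·(-2.287169)≈10.162209; next y=-3/10·3.557202+1/4·10.162209≈1.473392
n=8: y≈1.473392, sp=3, e=sp−y≈1.526608; I≈11.362998, D=e−e_prev≈2.083810; u=3/4·1.526608+5/4·11.362998+3/4·2.083810≈16.911561; next y=-3/10·1.473392+1/4·16.911561≈3.785873
n=9: y≈3.785873, sp=3, e=sp−y≈-0.785873; I≈10.577126, D=e−e_prev≈-2.312481; u=3/4·(-0.785873)+5/4·10.577126+3/4·(-2.312481)≈10.897642; next y=-3/10·3.785873+1/4·10.897642≈1.588649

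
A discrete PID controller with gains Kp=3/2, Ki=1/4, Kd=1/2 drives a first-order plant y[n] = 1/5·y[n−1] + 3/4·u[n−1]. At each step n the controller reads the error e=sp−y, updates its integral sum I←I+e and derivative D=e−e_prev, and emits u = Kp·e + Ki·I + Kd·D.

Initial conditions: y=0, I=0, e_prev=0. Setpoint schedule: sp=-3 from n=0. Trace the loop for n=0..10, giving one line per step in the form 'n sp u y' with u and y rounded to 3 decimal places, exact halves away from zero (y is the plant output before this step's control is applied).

0 -3 -6.750 0.000
1 -3 5.391 -5.063
2 -3 -14.834 3.030
3 -3 18.192 -10.520
4 -3 -36.337 11.540
5 -3 53.149 -24.945
6 -3 -94.198 34.873
7 -3 147.973 -63.674
8 -3 -250.449 98.245
9 -3 404.672 -168.188
10 -3 -672.869 269.867

(exact arithmetic carried between steps; '≈' marks a value shown rounded to 6 d.p. or computed from one; I and e_prev carry over from the previous line; the table rounds u and y to 3 d.p., halves away from zero)
n=0: y=0, sp=-3, e=sp−y=-3; I=-3, D=e−e_prev=-3; u=3/2·(-3)+1/4·(-3)+1/2·(-3)=-6.75; next y=1/5·0+3/4·(-6.75)=-5.0625
n=1: y=-5.0625, sp=-3, e=sp−y=2.0625; I=-0.9375, D=e−e_prev=5.0625; u=3/2·2.0625+1/4·(-0.9375)+1/2·5.0625=5.390625; next y=1/5·(-5.0625)+3/4·5.390625≈3.030469
n=2: y≈3.030469, sp=-3, e=sp−y≈-6.030469; I≈-6.967969, D=e−e_prev≈-8.092969; u=3/2·(-6.030469)+1/4·(-6.967969)+1/2·(-8.092969)≈-14.834180; next y=1/5·3.030469+3/4·(-14.834180)≈-10.519541
n=3: y≈-10.519541, sp=-3, e=sp−y≈7.519541; I≈0.551572, D=e−e_prev≈13.550010; u=3/2·7.519541+1/4·0.551572+1/2·13.550010≈18.192209; next y=1/5·(-10.519541)+3/4·18.192209≈11.540249
n=4: y≈11.540249, sp=-3, e=sp−y≈-14.540249; I≈-13.988677, D=e−e_prev≈-22.059790; u=3/2·(-14.540249)+1/4·(-13.988677)+1/2·(-22.059790)≈-36.337437; next y=1/5·11.540249+3/4·(-36.337437)≈-24.945028
n=5: y≈-24.945028, sp=-3, e=sp−y≈21.945028; I≈7.956352, D=e−e_prev≈36.485277; u=3/2·21.945028+1/4·7.956352+1/2·36.485277≈53.149269; next y=1/5·(-24.945028)+3/4·53.149269≈34.872946
n=6: y≈34.872946, sp=-3, e=sp−y≈-37.872946; I≈-29.916594, D=e−e_prev≈-59.817974; u=3/2·(-37.872946)+1/4·(-29.916594)+1/2·(-59.817974)≈-94.197555; next y=1/5·34.872946+3/4·(-94.197555)≈-63.673577
n=7: y≈-63.673577, sp=-3, e=sp−y≈60.673577; I≈30.756983, D=e−e_prev≈98.546523; u=3/2·60.673577+1/4·30.756983+1/2·98.546523≈147.972873; next y=1/5·(-63.673577)+3/4·147.972873≈98.244939
n=8: y≈98.244939, sp=-3, e=sp−y≈-101.244939; I≈-70.487957, D=e−e_prev≈-161.918516; u=3/2·(-101.244939)+1/4·(-70.487957)+1/2·(-161.918516)≈-250.448656; next y=1/5·98.244939+3/4·(-250.448656)≈-168.187504
n=9: y≈-168.187504, sp=-3, e=sp−y≈165.187504; I≈94.699548, D=e−e_prev≈266.432443; u=3/2·165.187504+1/4·94.699548+1/2·266.432443≈404.672365; next y=1/5·(-168.187504)+3/4·404.672365≈269.866773
n=10: y≈269.866773, sp=-3, e=sp−y≈-272.866773; I≈-178.167225, D=e−e_prev≈-438.054277; u=3/2·(-272.866773)+1/4·(-178.167225)+1/2·(-438.054277)≈-672.869104; next y=1/5·269.866773+3/4·(-672.869104)≈-450.678473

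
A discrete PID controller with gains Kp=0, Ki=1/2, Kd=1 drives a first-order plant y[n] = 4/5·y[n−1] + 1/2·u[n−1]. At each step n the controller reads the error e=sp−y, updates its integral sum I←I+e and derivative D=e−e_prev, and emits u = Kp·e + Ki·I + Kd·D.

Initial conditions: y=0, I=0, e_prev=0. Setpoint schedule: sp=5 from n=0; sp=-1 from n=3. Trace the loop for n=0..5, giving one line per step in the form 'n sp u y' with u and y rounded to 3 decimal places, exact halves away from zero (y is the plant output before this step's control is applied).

(exact arithmetic carried between steps; '≈' marks a value shown rounded to 6 d.p. or computed from one; I and e_prev carry over from the previous line; the table rounds u and y to 3 d.p., halves away from zero)
n=0: y=0, sp=5, e=sp−y=5; I=5, D=e−e_prev=5; u=0·5+1/2·5+1·5=7.5; next y=4/5·0+1/2·7.5=3.75
n=1: y=3.75, sp=5, e=sp−y=1.25; I=6.25, D=e−e_prev=-3.75; u=0·1.25+1/2·6.25+1·(-3.75)=-0.625; next y=4/5·3.75+1/2·(-0.625)=2.6875
n=2: y=2.6875, sp=5, e=sp−y=2.3125; I=8.5625, D=e−e_prev=1.0625; u=0·2.3125+1/2·8.5625+1·1.0625=5.34375; next y=4/5·2.6875+1/2·5.34375=4.821875
n=3: y=4.821875, sp=-1, e=sp−y=-5.821875; I=2.740625, D=e−e_prev=-8.134375; u=0·(-5.821875)+1/2·2.740625+1·(-8.134375)≈-6.764063; next y=4/5·4.821875+1/2·(-6.764063)≈0.475469
n=4: y≈0.475469, sp=-1, e=sp−y≈-1.475469; I≈1.265156, D=e−e_prev≈4.346406; u=0·(-1.475469)+1/2·1.265156+1·4.346406≈4.978984; next y=4/5·0.475469+1/2·4.978984≈2.869867
n=5: y≈2.869867, sp=-1, e=sp−y≈-3.869867; I≈-2.604711, D=e−e_prev≈-2.394398; u=0·(-3.869867)+1/2·(-2.604711)+1·(-2.394398)≈-3.696754; next y=4/5·2.869867+1/2·(-3.696754)≈0.447517

0 5 7.500 0.000
1 5 -0.625 3.750
2 5 5.344 2.688
3 -1 -6.764 4.822
4 -1 4.979 0.475
5 -1 -3.697 2.870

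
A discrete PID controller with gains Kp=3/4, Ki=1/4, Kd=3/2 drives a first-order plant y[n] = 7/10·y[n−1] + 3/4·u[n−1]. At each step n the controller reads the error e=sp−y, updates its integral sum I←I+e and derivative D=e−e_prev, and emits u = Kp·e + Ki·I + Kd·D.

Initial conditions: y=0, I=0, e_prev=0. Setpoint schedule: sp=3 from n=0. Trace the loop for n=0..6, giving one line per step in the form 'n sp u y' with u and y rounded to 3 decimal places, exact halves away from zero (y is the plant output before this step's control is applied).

(exact arithmetic carried between steps; '≈' marks a value shown rounded to 6 d.p. or computed from one; I and e_prev carry over from the previous line; the table rounds u and y to 3 d.p., halves away from zero)
n=0: y=0, sp=3, e=sp−y=3; I=3, D=e−e_prev=3; u=3/4·3+1/4·3+3/2·3=7.5; next y=7/10·0+3/4·7.5=5.625
n=1: y=5.625, sp=3, e=sp−y=-2.625; I=0.375, D=e−e_prev=-5.625; u=3/4·(-2.625)+1/4·0.375+3/2·(-5.625)=-10.3125; next y=7/10·5.625+3/4·(-10.3125)=-3.796875
n=2: y=-3.796875, sp=3, e=sp−y=6.796875; I=7.171875, D=e−e_prev=9.421875; u=3/4·6.796875+1/4·7.171875+3/2·9.421875≈21.023438; next y=7/10·(-3.796875)+3/4·21.023438≈13.109766
n=3: y≈13.109766, sp=3, e=sp−y≈-10.109766; I≈-2.937891, D=e−e_prev≈-16.906641; u=3/4·(-10.109766)+1/4·(-2.937891)+3/2·(-16.906641)≈-33.676758; next y=7/10·13.109766+3/4·(-33.676758)≈-16.080732
n=4: y≈-16.080732, sp=3, e=sp−y≈19.080732; I≈16.142842, D=e−e_prev≈29.190498; u=3/4·19.080732+1/4·16.142842+3/2·29.190498≈62.132007; next y=7/10·(-16.080732)+3/4·62.132007≈35.342492
n=5: y≈35.342492, sp=3, e=sp−y≈-32.342492; I≈-16.199651, D=e−e_prev≈-51.423225; u=3/4·(-32.342492)+1/4·(-16.199651)+3/2·(-51.423225)≈-105.441619; next y=7/10·35.342492+3/4·(-105.441619)≈-54.341470
n=6: y≈-54.341470, sp=3, e=sp−y≈57.341470; I≈41.141819, D=e−e_prev≈89.683962; u=3/4·57.341470+1/4·41.141819+3/2·89.683962≈187.817500; next y=7/10·(-54.341470)+3/4·187.817500≈102.824096

0 3 7.500 0.000
1 3 -10.313 5.625
2 3 21.023 -3.797
3 3 -33.677 13.110
4 3 62.132 -16.081
5 3 -105.442 35.342
6 3 187.818 -54.341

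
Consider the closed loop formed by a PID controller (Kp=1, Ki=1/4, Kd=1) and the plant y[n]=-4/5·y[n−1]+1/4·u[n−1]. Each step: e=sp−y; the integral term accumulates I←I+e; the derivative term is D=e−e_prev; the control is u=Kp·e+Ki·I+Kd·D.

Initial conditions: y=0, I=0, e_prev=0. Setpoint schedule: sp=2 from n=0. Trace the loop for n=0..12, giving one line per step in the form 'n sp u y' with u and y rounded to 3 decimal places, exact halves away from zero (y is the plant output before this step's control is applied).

0 2 4.500 0.000
1 2 0.469 1.125
2 2 6.105 -0.783
3 2 -1.712 2.153
4 2 10.866 -2.150
5 2 -7.218 4.436
6 2 20.787 -5.354
7 2 -20.540 9.480
8 2 42.370 -12.719
9 2 -51.493 20.767
10 2 90.374 -29.487
11 2 -122.267 46.183
12 2 198.175 -67.513

(exact arithmetic carried between steps; '≈' marks a value shown rounded to 6 d.p. or computed from one; I and e_prev carry over from the previous line; the table rounds u and y to 3 d.p., halves away from zero)
n=0: y=0, sp=2, e=sp−y=2; I=2, D=e−e_prev=2; u=1·2+1/4·2+1·2=4.5; next y=-4/5·0+1/4·4.5=1.125
n=1: y=1.125, sp=2, e=sp−y=0.875; I=2.875, D=e−e_prev=-1.125; u=1·0.875+1/4·2.875+1·(-1.125)=0.46875; next y=-4/5·1.125+1/4·0.46875≈-0.782813
n=2: y≈-0.782813, sp=2, e=sp−y≈2.782813; I≈5.657813, D=e−e_prev≈1.907813; u=1·2.782813+1/4·5.657813+1·1.907813≈6.105078; next y=-4/5·(-0.782813)+1/4·6.105078≈2.152520
n=3: y≈2.152520, sp=2, e=sp−y≈-0.152520; I≈5.505293, D=e−e_prev≈-2.935332; u=1·(-0.152520)+1/4·5.505293+1·(-2.935332)≈-1.711528; next y=-4/5·2.152520+1/4·(-1.711528)≈-2.149898
n=4: y≈-2.149898, sp=2, e=sp−y≈4.149898; I≈9.655191, D=e−e_prev≈4.302417; u=1·4.149898+1/4·9.655191+1·4.302417≈10.866113; next y=-4/5·(-2.149898)+1/4·10.866113≈4.436446
n=5: y≈4.436446, sp=2, e=sp−y≈-2.436446; I≈7.218744, D=e−e_prev≈-6.586344; u=1·(-2.436446)+1/4·7.218744+1·(-6.586344)≈-7.218104; next y=-4/5·4.436446+1/4·(-7.218104)≈-5.353683
n=6: y≈-5.353683, sp=2, e=sp−y≈7.353683; I≈14.572427, D=e−e_prev≈9.790129; u=1·7.353683+1/4·14.572427+1·9.790129≈20.786919; next y=-4/5·(-5.353683)+1/4·20.786919≈9.479676
n=7: y≈9.479676, sp=2, e=sp−y≈-7.479676; I≈7.092751, D=e−e_prev≈-14.833359; u=1·(-7.479676)+1/4·7.092751+1·(-14.833359)≈-20.539848; next y=-4/5·9.479676+1/4·(-20.539848)≈-12.718703
n=8: y≈-12.718703, sp=2, e=sp−y≈14.718703; I≈21.811454, D=e−e_prev≈22.198379; u=1·14.718703+1/4·21.811454+1·22.198379≈42.369946; next y=-4/5·(-12.718703)+1/4·42.369946≈20.767449
n=9: y≈20.767449, sp=2, e=sp−y≈-18.767449; I≈3.044005, D=e−e_prev≈-33.486152; u=1·(-18.767449)+1/4·3.044005+1·(-33.486152)≈-51.492600; next y=-4/5·20.767449+1/4·(-51.492600)≈-29.487109
n=10: y≈-29.487109, sp=2, e=sp−y≈31.487109; I≈34.531114, D=e−e_prev≈50.254558; u=1·31.487109+1/4·34.531114+1·50.254558≈90.374446; next y=-4/5·(-29.487109)+1/4·90.374446≈46.183299
n=11: y≈46.183299, sp=2, e=sp−y≈-44.183299; I≈-9.652184, D=e−e_prev≈-75.670408; u=1·(-44.183299)+1/4·(-9.652184)+1·(-75.670408)≈-122.266753; next y=-4/5·46.183299+1/4·(-122.266753)≈-67.513327
n=12: y≈-67.513327, sp=2, e=sp−y≈69.513327; I≈59.861143, D=e−e_prev≈113.696626; u=1·69.513327+1/4·59.861143+1·113.696626≈198.175239; next y=-4/5·(-67.513327)+1/4·198.175239≈103.554471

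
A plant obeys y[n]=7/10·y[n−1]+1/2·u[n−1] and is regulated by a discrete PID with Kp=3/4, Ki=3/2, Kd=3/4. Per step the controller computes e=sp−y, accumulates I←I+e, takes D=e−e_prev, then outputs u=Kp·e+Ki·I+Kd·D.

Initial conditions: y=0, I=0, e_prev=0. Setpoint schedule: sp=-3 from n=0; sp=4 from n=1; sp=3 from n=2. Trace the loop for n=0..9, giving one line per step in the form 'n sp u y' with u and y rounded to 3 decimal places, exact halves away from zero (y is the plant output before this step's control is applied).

0 -3 -9.000 0.000
1 4 23.250 -4.500
2 3 -14.550 8.475
3 3 17.171 -1.343
4 3 -10.643 7.646
5 3 11.975 0.030
6 3 -7.218 6.009
7 3 8.987 0.598
8 3 -4.411 4.912
9 3 6.994 1.233

(exact arithmetic carried between steps; '≈' marks a value shown rounded to 6 d.p. or computed from one; I and e_prev carry over from the previous line; the table rounds u and y to 3 d.p., halves away from zero)
n=0: y=0, sp=-3, e=sp−y=-3; I=-3, D=e−e_prev=-3; u=3/4·(-3)+3/2·(-3)+3/4·(-3)=-9; next y=7/10·0+1/2·(-9)=-4.5
n=1: y=-4.5, sp=4, e=sp−y=8.5; I=5.5, D=e−e_prev=11.5; u=3/4·8.5+3/2·5.5+3/4·11.5=23.25; next y=7/10·(-4.5)+1/2·23.25=8.475
n=2: y=8.475, sp=3, e=sp−y=-5.475; I=0.025, D=e−e_prev=-13.975; u=3/4·(-5.475)+3/2·0.025+3/4·(-13.975)=-14.55; next y=7/10·8.475+1/2·(-14.55)=-1.3425
n=3: y=-1.3425, sp=3, e=sp−y=4.3425; I=4.3675, D=e−e_prev=9.8175; u=3/4·4.3425+3/2·4.3675+3/4·9.8175=17.17125; next y=7/10·(-1.3425)+1/2·17.17125=7.645875
n=4: y=7.645875, sp=3, e=sp−y=-4.645875; I=-0.278375, D=e−e_prev=-8.988375; u=3/4·(-4.645875)+3/2·(-0.278375)+3/4·(-8.988375)=-10.64325; next y=7/10·7.645875+1/2·(-10.64325)≈0.030488
n=5: y≈0.030488, sp=3, e=sp−y≈2.969513; I≈2.691138, D=e−e_prev≈7.615388; u=3/4·2.969513+3/2·2.691138+3/4·7.615388≈11.975381; next y=7/10·0.030488+1/2·11.975381≈6.009032
n=6: y≈6.009032, sp=3, e=sp−y≈-3.009032; I≈-0.317894, D=e−e_prev≈-5.978544; u=3/4·(-3.009032)+3/2·(-0.317894)+3/4·(-5.978544)≈-7.217524; next y=7/10·6.009032+1/2·(-7.217524)≈0.597560
n=7: y≈0.597560, sp=3, e=sp−y≈2.402440; I≈2.084545, D=e−e_prev≈5.411471; u=3/4·2.402440+3/2·2.084545+3/4·5.411471≈8.987251; next y=7/10·0.597560+1/2·8.987251≈4.911918
n=8: y≈4.911918, sp=3, e=sp−y≈-1.911918; I≈0.172627, D=e−e_prev≈-4.314357; u=3/4·(-1.911918)+3/2·0.172627+3/4·(-4.314357)≈-4.410765; next y=7/10·4.911918+1/2·(-4.410765)≈1.232960
n=9: y≈1.232960, sp=3, e=sp−y≈1.767040; I≈1.939668, D=e−e_prev≈3.678958; u=3/4·1.767040+3/2·1.939668+3/4·3.678958≈6.994000; next y=7/10·1.232960+1/2·6.994000≈4.360072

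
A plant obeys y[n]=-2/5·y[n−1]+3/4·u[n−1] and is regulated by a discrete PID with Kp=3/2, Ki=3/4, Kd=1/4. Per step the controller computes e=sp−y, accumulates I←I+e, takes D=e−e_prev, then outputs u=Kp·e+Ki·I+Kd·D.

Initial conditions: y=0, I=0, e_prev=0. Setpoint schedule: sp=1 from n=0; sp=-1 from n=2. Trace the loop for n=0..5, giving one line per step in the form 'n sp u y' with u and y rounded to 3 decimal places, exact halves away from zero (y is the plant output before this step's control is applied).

0 1 2.500 0.000
1 1 -1.688 1.875
2 -1 2.852 -2.016
3 -1 -9.261 2.945
4 -1 16.692 -8.124
5 -1 -40.462 15.768

(exact arithmetic carried between steps; '≈' marks a value shown rounded to 6 d.p. or computed from one; I and e_prev carry over from the previous line; the table rounds u and y to 3 d.p., halves away from zero)
n=0: y=0, sp=1, e=sp−y=1; I=1, D=e−e_prev=1; u=3/2·1+3/4·1+1/4·1=2.5; next y=-2/5·0+3/4·2.5=1.875
n=1: y=1.875, sp=1, e=sp−y=-0.875; I=0.125, D=e−e_prev=-1.875; u=3/2·(-0.875)+3/4·0.125+1/4·(-1.875)=-1.6875; next y=-2/5·1.875+3/4·(-1.6875)=-2.015625
n=2: y=-2.015625, sp=-1, e=sp−y=1.015625; I=1.140625, D=e−e_prev=1.890625; u=3/2·1.015625+3/4·1.140625+1/4·1.890625≈2.851563; next y=-2/5·(-2.015625)+3/4·2.851563≈2.944922
n=3: y≈2.944922, sp=-1, e=sp−y≈-3.944922; I≈-2.804297, D=e−e_prev≈-4.960547; u=3/2·(-3.944922)+3/4·(-2.804297)+1/4·(-4.960547)≈-9.260742; next y=-2/5·2.944922+3/4·(-9.260742)≈-8.123525
n=4: y≈-8.123525, sp=-1, e=sp−y≈7.123525; I≈4.319229, D=e−e_prev≈11.068447; u=3/2·7.123525+3/4·4.319229+1/4·11.068447≈16.691821; next y=-2/5·(-8.123525)+3/4·16.691821≈15.768276
n=5: y≈15.768276, sp=-1, e=sp−y≈-16.768276; I≈-12.449048, D=e−e_prev≈-23.891802; u=3/2·(-16.768276)+3/4·(-12.449048)+1/4·(-23.891802)≈-40.462150; next y=-2/5·15.768276+3/4·(-40.462150)≈-36.653923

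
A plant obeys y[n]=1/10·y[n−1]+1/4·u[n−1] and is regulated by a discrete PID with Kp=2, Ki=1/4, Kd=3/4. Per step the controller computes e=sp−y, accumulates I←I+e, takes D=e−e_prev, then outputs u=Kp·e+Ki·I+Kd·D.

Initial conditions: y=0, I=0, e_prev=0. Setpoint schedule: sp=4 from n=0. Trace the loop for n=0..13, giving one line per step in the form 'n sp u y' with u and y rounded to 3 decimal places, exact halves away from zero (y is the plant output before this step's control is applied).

0 4 12.000 0.000
1 4 1.000 3.000
2 4 10.850 0.550
3 4 3.223 2.768
4 4 10.249 1.082
5 4 4.950 2.671
6 4 9.971 1.505
7 4 6.305 2.643
8 4 9.906 1.841
9 4 7.384 2.661
10 4 9.980 2.112
11 4 8.258 2.706
12 4 10.140 2.335
13 4 8.978 2.769

(exact arithmetic carried between steps; '≈' marks a value shown rounded to 6 d.p. or computed from one; I and e_prev carry over from the previous line; the table rounds u and y to 3 d.p., halves away from zero)
n=0: y=0, sp=4, e=sp−y=4; I=4, D=e−e_prev=4; u=2·4+1/4·4+3/4·4=12; next y=1/10·0+1/4·12=3
n=1: y=3, sp=4, e=sp−y=1; I=5, D=e−e_prev=-3; u=2·1+1/4·5+3/4·(-3)=1; next y=1/10·3+1/4·1=0.55
n=2: y=0.55, sp=4, e=sp−y=3.45; I=8.45, D=e−e_prev=2.45; u=2·3.45+1/4·8.45+3/4·2.45=10.85; next y=1/10·0.55+1/4·10.85=2.7675
n=3: y=2.7675, sp=4, e=sp−y=1.2325; I=9.6825, D=e−e_prev=-2.2175; u=2·1.2325+1/4·9.6825+3/4·(-2.2175)=3.2225; next y=1/10·2.7675+1/4·3.2225=1.082375
n=4: y=1.082375, sp=4, e=sp−y=2.917625; I=12.600125, D=e−e_prev=1.685125; u=2·2.917625+1/4·12.600125+3/4·1.685125=10.249125; next y=1/10·1.082375+1/4·10.249125≈2.670519
n=5: y≈2.670519, sp=4, e=sp−y≈1.329481; I≈13.929606, D=e−e_prev≈-1.588144; u=2·1.329481+1/4·13.929606+3/4·(-1.588144)≈4.950256; next y=1/10·2.670519+1/4·4.950256≈1.504616
n=6: y≈1.504616, sp=4, e=sp−y≈2.495384; I≈16.424990, D=e−e_prev≈1.165903; u=2·2.495384+1/4·16.424990+3/4·1.165903≈9.971443; next y=1/10·1.504616+1/4·9.971443≈2.643322
n=7: y≈2.643322, sp=4, e=sp−y≈1.356678; I≈17.781668, D=e−e_prev≈-1.138706; u=2·1.356678+1/4·17.781668+3/4·(-1.138706)≈6.304743; next y=1/10·2.643322+1/4·6.304743≈1.840518
n=8: y≈1.840518, sp=4, e=sp−y≈2.159482; I≈19.941150, D=e−e_prev≈0.802804; u=2·2.159482+1/4·19.941150+3/4·0.802804≈9.906355; next y=1/10·1.840518+1/4·9.906355≈2.660641
n=9: y≈2.660641, sp=4, e=sp−y≈1.339359; I≈21.280510, D=e−e_prev≈-0.820123; u=2·1.339359+1/4·21.280510+3/4·(-0.820123)≈7.383754; next y=1/10·2.660641+1/4·7.383754≈2.112003
n=10: y≈2.112003, sp=4, e=sp−y≈1.887997; I≈23.168507, D=e−e_prev≈0.548638; u=2·1.887997+1/4·23.168507+3/4·0.548638≈9.979600; next y=1/10·2.112003+1/4·9.979600≈2.706100
n=11: y≈2.706100, sp=4, e=sp−y≈1.293900; I≈24.462407, D=e−e_prev≈-0.594098; u=2·1.293900+1/4·24.462407+3/4·(-0.594098)≈8.257828; next y=1/10·2.706100+1/4·8.257828≈2.335067
n=12: y≈2.335067, sp=4, e=sp−y≈1.664933; I≈26.127340, D=e−e_prev≈0.371033; u=2·1.664933+1/4·26.127340+3/4·0.371033≈10.139976; next y=1/10·2.335067+1/4·10.139976≈2.768501
n=13: y≈2.768501, sp=4, e=sp−y≈1.231499; I≈27.358839, D=e−e_prev≈-0.433434; u=2·1.231499+1/4·27.358839+3/4·(-0.433434)≈8.977633; next y=1/10·2.768501+1/4·8.977633≈2.521258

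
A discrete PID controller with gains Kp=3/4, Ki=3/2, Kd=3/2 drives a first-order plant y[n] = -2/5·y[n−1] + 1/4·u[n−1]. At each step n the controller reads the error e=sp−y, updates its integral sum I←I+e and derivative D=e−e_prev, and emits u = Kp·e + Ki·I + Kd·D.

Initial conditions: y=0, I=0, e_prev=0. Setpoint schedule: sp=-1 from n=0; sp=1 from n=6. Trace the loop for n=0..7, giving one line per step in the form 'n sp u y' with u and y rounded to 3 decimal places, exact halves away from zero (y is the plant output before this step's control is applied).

(exact arithmetic carried between steps; '≈' marks a value shown rounded to 6 d.p. or computed from one; I and e_prev carry over from the previous line; the table rounds u and y to 3 d.p., halves away from zero)
n=0: y=0, sp=-1, e=sp−y=-1; I=-1, D=e−e_prev=-1; u=3/4·(-1)+3/2·(-1)+3/2·(-1)=-3.75; next y=-2/5·0+1/4·(-3.75)=-0.9375
n=1: y=-0.9375, sp=-1, e=sp−y=-0.0625; I=-1.0625, D=e−e_prev=0.9375; u=3/4·(-0.0625)+3/2·(-1.0625)+3/2·0.9375=-0.234375; next y=-2/5·(-0.9375)+1/4·(-0.234375)≈0.316406
n=2: y≈0.316406, sp=-1, e=sp−y≈-1.316406; I≈-2.378906, D=e−e_prev≈-1.253906; u=3/4·(-1.316406)+3/2·(-2.378906)+3/2·(-1.253906)≈-6.436523; next y=-2/5·0.316406+1/4·(-6.436523)≈-1.735693
n=3: y≈-1.735693, sp=-1, e=sp−y≈0.735693; I≈-1.643213, D=e−e_prev≈2.052100; u=3/4·0.735693+3/2·(-1.643213)+3/2·2.052100≈1.165100; next y=-2/5·(-1.735693)+1/4·1.165100≈0.985552
n=4: y≈0.985552, sp=-1, e=sp−y≈-1.985552; I≈-3.628765, D=e−e_prev≈-2.721246; u=3/4·(-1.985552)+3/2·(-3.628765)+3/2·(-2.721246)≈-11.014181; next y=-2/5·0.985552+1/4·(-11.014181)≈-3.147766
n=5: y≈-3.147766, sp=-1, e=sp−y≈2.147766; I≈-1.480999, D=e−e_prev≈4.133319; u=3/4·2.147766+3/2·(-1.480999)+3/2·4.133319≈5.589304; next y=-2/5·(-3.147766)+1/4·5.589304≈2.656432
n=6: y≈2.656432, sp=1, e=sp−y≈-1.656432; I≈-3.137431, D=e−e_prev≈-3.804199; u=3/4·(-1.656432)+3/2·(-3.137431)+3/2·(-3.804199)≈-11.654769; next y=-2/5·2.656432+1/4·(-11.654769)≈-3.976265
n=7: y≈-3.976265, sp=1, e=sp−y≈4.976265; I≈1.838834, D=e−e_prev≈6.632698; u=3/4·4.976265+3/2·1.838834+3/2·6.632698≈16.439496; next y=-2/5·(-3.976265)+1/4·16.439496≈5.700380

0 -1 -3.750 0.000
1 -1 -0.234 -0.938
2 -1 -6.437 0.316
3 -1 1.165 -1.736
4 -1 -11.014 0.986
5 -1 5.589 -3.148
6 1 -11.655 2.656
7 1 16.439 -3.976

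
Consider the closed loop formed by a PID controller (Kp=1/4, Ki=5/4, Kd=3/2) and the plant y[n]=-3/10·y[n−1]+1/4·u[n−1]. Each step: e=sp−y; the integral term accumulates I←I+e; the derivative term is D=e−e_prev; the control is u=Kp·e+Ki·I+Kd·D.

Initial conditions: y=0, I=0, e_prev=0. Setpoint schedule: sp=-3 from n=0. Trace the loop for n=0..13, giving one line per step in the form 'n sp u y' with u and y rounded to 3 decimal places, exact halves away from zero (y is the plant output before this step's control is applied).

0 -3 -9.000 0.000
1 -3 -1.500 -2.250
2 -3 -13.463 0.300
3 -3 -2.496 -3.456
4 -3 -19.165 0.413
5 -3 -1.645 -4.915
6 -3 -25.178 1.063
7 -3 1.741 -6.613
8 -3 -32.355 2.419
9 -3 8.121 -8.815
10 -3 -41.929 4.675
11 -3 18.390 -11.885
12 -3 -55.486 8.163
13 -3 34.081 -16.320

(exact arithmetic carried between steps; '≈' marks a value shown rounded to 6 d.p. or computed from one; I and e_prev carry over from the previous line; the table rounds u and y to 3 d.p., halves away from zero)
n=0: y=0, sp=-3, e=sp−y=-3; I=-3, D=e−e_prev=-3; u=1/4·(-3)+5/4·(-3)+3/2·(-3)=-9; next y=-3/10·0+1/4·(-9)=-2.25
n=1: y=-2.25, sp=-3, e=sp−y=-0.75; I=-3.75, D=e−e_prev=2.25; u=1/4·(-0.75)+5/4·(-3.75)+3/2·2.25=-1.5; next y=-3/10·(-2.25)+1/4·(-1.5)=0.3
n=2: y=0.3, sp=-3, e=sp−y=-3.3; I=-7.05, D=e−e_prev=-2.55; u=1/4·(-3.3)+5/4·(-7.05)+3/2·(-2.55)=-13.4625; next y=-3/10·0.3+1/4·(-13.4625)=-3.455625
n=3: y=-3.455625, sp=-3, e=sp−y=0.455625; I=-6.594375, D=e−e_prev=3.755625; u=1/4·0.455625+5/4·(-6.594375)+3/2·3.755625=-2.495625; next y=-3/10·(-3.455625)+1/4·(-2.495625)≈0.412781
n=4: y≈0.412781, sp=-3, e=sp−y≈-3.412781; I≈-10.007156, D=e−e_prev≈-3.868406; u=1/4·(-3.412781)+5/4·(-10.007156)+3/2·(-3.868406)≈-19.16475; next y=-3/10·0.412781+1/4·(-19.16475)≈-4.915022
n=5: y≈-4.915022, sp=-3, e=sp−y≈1.915022; I≈-8.092134, D=e−e_prev≈5.327803; u=1/4·1.915022+5/4·(-8.092134)+3/2·5.327803≈-1.644708; next y=-3/10·(-4.915022)+1/4·(-1.644708)≈1.063330
n=6: y≈1.063330, sp=-3, e=sp−y≈-4.063330; I≈-12.155464, D=e−e_prev≈-5.978351; u=1/4·(-4.063330)+5/4·(-12.155464)+3/2·(-5.978351)≈-25.177690; next y=-3/10·1.063330+1/4·(-25.177690)≈-6.613421
n=7: y≈-6.613421, sp=-3, e=sp−y≈3.613421; I≈-8.542043, D=e−e_prev≈7.676751; u=1/4·3.613421+5/4·(-8.542043)+3/2·7.676751≈1.740928; next y=-3/10·(-6.613421)+1/4·1.740928≈2.419258
n=8: y≈2.419258, sp=-3, e=sp−y≈-5.419258; I≈-13.961301, D=e−e_prev≈-9.032680; u=1/4·(-5.419258)+5/4·(-13.961301)+3/2·(-9.032680)≈-32.355461; next y=-3/10·2.419258+1/4·(-32.355461)≈-8.814643
n=9: y≈-8.814643, sp=-3, e=sp−y≈5.814643; I≈-8.146658, D=e−e_prev≈11.233901; u=1/4·5.814643+5/4·(-8.146658)+3/2·11.233901≈8.121189; next y=-3/10·(-8.814643)+1/4·8.121189≈4.674690
n=10: y≈4.674690, sp=-3, e=sp−y≈-7.674690; I≈-15.821349, D=e−e_prev≈-13.489333; u=1/4·(-7.674690)+5/4·(-15.821349)+3/2·(-13.489333)≈-41.929358; next y=-3/10·4.674690+1/4·(-41.929358)≈-11.884746
n=11: y≈-11.884746, sp=-3, e=sp−y≈8.884746; I≈-6.936602, D=e−e_prev≈16.559437; u=1/4·8.884746+5/4·(-6.936602)+3/2·16.559437≈18.389589; next y=-3/10·(-11.884746)+1/4·18.389589≈8.162821
n=12: y≈8.162821, sp=-3, e=sp−y≈-11.162821; I≈-18.099423, D=e−e_prev≈-20.047568; u=1/4·(-11.162821)+5/4·(-18.099423)+3/2·(-20.047568)≈-55.486336; next y=-3/10·8.162821+1/4·(-55.486336)≈-16.320430
n=13: y≈-16.320430, sp=-3, e=sp−y≈13.320430; I≈-4.778993, D=e−e_prev≈24.483251; u=1/4·13.320430+5/4·(-4.778993)+3/2·24.483251≈34.081243; next y=-3/10·(-16.320430)+1/4·34.081243≈13.416440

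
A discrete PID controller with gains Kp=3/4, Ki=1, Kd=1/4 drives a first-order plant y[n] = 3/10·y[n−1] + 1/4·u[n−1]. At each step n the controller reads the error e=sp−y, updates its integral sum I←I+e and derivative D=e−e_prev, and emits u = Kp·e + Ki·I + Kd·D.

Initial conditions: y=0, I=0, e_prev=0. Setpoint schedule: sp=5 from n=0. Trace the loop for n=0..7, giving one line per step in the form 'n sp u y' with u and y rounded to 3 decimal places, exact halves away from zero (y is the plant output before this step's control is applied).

0 5 10.000 0.000
1 5 8.750 2.500
2 5 11.000 2.938
3 5 11.784 3.631
4 5 12.518 4.035
5 5 12.974 4.340
6 5 13.299 4.546
7 5 13.519 4.689

(exact arithmetic carried between steps; '≈' marks a value shown rounded to 6 d.p. or computed from one; I and e_prev carry over from the previous line; the table rounds u and y to 3 d.p., halves away from zero)
n=0: y=0, sp=5, e=sp−y=5; I=5, D=e−e_prev=5; u=3/4·5+1·5+1/4·5=10; next y=3/10·0+1/4·10=2.5
n=1: y=2.5, sp=5, e=sp−y=2.5; I=7.5, D=e−e_prev=-2.5; u=3/4·2.5+1·7.5+1/4·(-2.5)=8.75; next y=3/10·2.5+1/4·8.75=2.9375
n=2: y=2.9375, sp=5, e=sp−y=2.0625; I=9.5625, D=e−e_prev=-0.4375; u=3/4·2.0625+1·9.5625+1/4·(-0.4375)=11; next y=3/10·2.9375+1/4·11=3.63125
n=3: y=3.63125, sp=5, e=sp−y=1.36875; I=10.93125, D=e−e_prev=-0.69375; u=3/4·1.36875+1·10.93125+1/4·(-0.69375)=11.784375; next y=3/10·3.63125+1/4·11.784375≈4.035469
n=4: y≈4.035469, sp=5, e=sp−y≈0.964531; I≈11.895781, D=e−e_prev≈-0.404219; u=3/4·0.964531+1·11.895781+1/4·(-0.404219)≈12.518125; next y=3/10·4.035469+1/4·12.518125≈4.340172
n=5: y≈4.340172, sp=5, e=sp−y≈0.659828; I≈12.555609, D=e−e_prev≈-0.304703; u=3/4·0.659828+1·12.555609+1/4·(-0.304703)≈12.974305; next y=3/10·4.340172+1/4·12.974305≈4.545628
n=6: y≈4.545628, sp=5, e=sp−y≈0.454372; I≈13.009982, D=e−e_prev≈-0.205456; u=3/4·0.454372+1·13.009982+1/4·(-0.205456)≈13.299397; next y=3/10·4.545628+1/4·13.299397≈4.688538
n=7: y≈4.688538, sp=5, e=sp−y≈0.311462; I≈13.321444, D=e−e_prev≈-0.142910; u=3/4·0.311462+1·13.321444+1/4·(-0.142910)≈13.519313; next y=3/10·4.688538+1/4·13.519313≈4.786390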